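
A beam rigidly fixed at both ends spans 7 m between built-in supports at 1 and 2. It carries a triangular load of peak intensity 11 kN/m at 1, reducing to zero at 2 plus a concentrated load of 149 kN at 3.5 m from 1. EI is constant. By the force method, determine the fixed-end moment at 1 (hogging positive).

M_1 = 157.3 kN·m

Take the two fixed-end moments M_1, M_2 as redundants; the released structure is the simple span 12.
End rotations of the released simple span under the applied load (×1/EI):
  at 1: triangular load, peak 11: w₀L³/(45EI) = 83.84/EI
  at 2: triangular load, peak 11: 7w₀L³/(360EI) = 73.36/EI
  at 1: point load 149 at a = 3.5: Pab(L + b)/(6LEI) = 456.3/EI
  at 2: point load 149 at a = 3.5: Pab(L + a)/(6LEI) = 456.3/EI
  θ_10 = 540.2/EI,  θ_20 = 529.7/EI
Flexibility coefficients: a unit moment at one end gives L/(3EI) there and L/(6EI) at the far end, so f₁₁ = f₂₂ = 2.333/EI and f₁₂ = f₂₁ = 1.167/EI.
Compatibility — zero rotation at each built-in end:
  2.333 M_1 + 1.167 M_2 = 540.2
  1.167 M_1 + 2.333 M_2 = 529.7
Solving the pair gives M_1 = 157.3 kN·m and M_2 = 148.3 kN·m (hogging).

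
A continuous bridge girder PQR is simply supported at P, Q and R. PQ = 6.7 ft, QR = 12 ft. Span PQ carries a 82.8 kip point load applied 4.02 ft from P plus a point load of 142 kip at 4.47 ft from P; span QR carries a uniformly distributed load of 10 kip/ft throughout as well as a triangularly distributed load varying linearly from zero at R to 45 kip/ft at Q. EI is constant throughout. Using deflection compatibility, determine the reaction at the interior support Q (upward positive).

R_Q = 499.3 kip

Insert a hinge at Q; M_Q is the redundant, and each span becomes simply supported.
Discontinuity in slope at Q on the released structure — sum the simple-span end rotations:
  span PQ: point load 82.8 at a = 4.02: Pab(L + a)/(6LEI) = 237.9/EI
  span PQ: point load 142 at a = 4.47: Pab(L + a)/(6LEI) = 393.3/EI
  span QR: UDL 10: wL³/(24EI) = 720/EI
  span QR: triangular load, peak 45: w₀L³/(45EI) = 1728/EI
  relative rotation θ_0 = (631.2 + 2448)/EI = 3079/EI
A unit hogging moment at Q produces rotation L₁/(3EI) + L₂/(3EI) = 6.233/EI.
Slope continuity at Q: θ_0 = M_Q·6.233/EI, so M_Q = 3079/6.233 = 494 kip·ft (hogging).
Span PQ, ΣM about P with M_Q applied at Q: R_Q^{PQ}·6.7 = 967.6 + 494, so R_Q^{PQ} = 218.1 kip and R_P = 224.8 − 218.1 = 6.653 kip.
Span QR, ΣM about R: R_Q^{QR}·12 = 2880 + 494, so R_Q^{QR} = 281.2 kip and R_R = 390 − 281.2 = 108.8 kip.
R_Q = 218.1 + 281.2 = 499.3 kip.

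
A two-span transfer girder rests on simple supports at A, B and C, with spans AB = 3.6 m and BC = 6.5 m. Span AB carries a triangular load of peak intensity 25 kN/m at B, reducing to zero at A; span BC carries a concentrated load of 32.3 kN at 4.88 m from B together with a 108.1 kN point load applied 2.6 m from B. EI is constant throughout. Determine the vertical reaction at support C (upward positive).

R_C = 50.52 kN

Release continuity at B by inserting a hinge; the redundant is the internal moment M_B. The primary structure is two simply-supported spans AB and BC.
Discontinuity in slope at B on the released structure — sum the simple-span end rotations:
  span AB: triangular load, peak 25: w₀L³/(45EI) = 25.92/EI
  span BC: point load 32.3 at a = 4.88: Pab(L + b)/(6LEI) = 53.17/EI
  span BC: point load 108.1 at a = 2.6: Pab(L + b)/(6LEI) = 292.3/EI
  relative rotation θ_0 = (25.92 + 345.5)/EI = 371.4/EI
A unit hogging moment at B produces rotation L₁/(3EI) + L₂/(3EI) = 3.367/EI.
Slope continuity at B: θ_0 = M_B·3.367/EI, so M_B = 371.4/3.367 = 110.3 kN·m (hogging).
Span BC, ΣM about C: R_B^{BC}·6.5 = 473.9 + 110.3, so R_B^{BC} = 89.88 kN and R_C = 140.4 − 89.88 = 50.52 kN.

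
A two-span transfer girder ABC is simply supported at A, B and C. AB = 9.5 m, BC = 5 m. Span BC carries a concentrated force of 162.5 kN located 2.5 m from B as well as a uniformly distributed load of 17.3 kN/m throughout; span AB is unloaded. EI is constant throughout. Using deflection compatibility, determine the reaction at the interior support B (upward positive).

Take M_B as the redundant. Released structure: two simple spans AB and BC with a hinge at B.
End slopes at the hinge B, treating each span as simply supported:
  span BC: point load 162.5 at a = 2.5: Pab(L + b)/(6LEI) = 253.9/EI
  span BC: UDL 17.3: wL³/(24EI) = 90.1/EI
  relative rotation θ_0 = (0 + 344)/EI = 344/EI
A unit hogging moment at B produces rotation L₁/(3EI) + L₂/(3EI) = 4.833/EI.
Compatibility: M_B·(L₁+L₂)/(3EI) = θ_0, giving M_B = 71.17 kN·m (hogging).
Span AB, ΣM about A with M_B applied at B: R_B^{AB}·9.5 = 0 + 71.17, so R_B^{AB} = 7.492 kN and R_A = 0 − 7.492 = -7.492 kN.
Span BC, ΣM about C: R_B^{BC}·5 = 622.5 + 71.17, so R_B^{BC} = 138.7 kN and R_C = 249 − 138.7 = 110.3 kN.
R_B = 7.492 + 138.7 = 146.2 kN.

R_B = 146.2 kN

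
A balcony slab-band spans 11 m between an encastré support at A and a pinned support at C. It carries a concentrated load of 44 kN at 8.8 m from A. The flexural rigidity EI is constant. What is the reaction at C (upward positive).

Take the reaction at C as the redundant and release it; the primary structure is a cantilever fixed at A.
Free-end deflection of the primary structure under the applied loading (downward +):
  point load 44 at a = 8.8: Pa²(3L − a)/(6EI) = 13743/EI
Tip deflection under a unit load at C: L³/(3EI) = 443.7/EI.
The prop prevents deflection at C: R_C = δ_0/δ_{CC} = 13743/443.7 = 30.98 kN.

R_C = 30.98 kN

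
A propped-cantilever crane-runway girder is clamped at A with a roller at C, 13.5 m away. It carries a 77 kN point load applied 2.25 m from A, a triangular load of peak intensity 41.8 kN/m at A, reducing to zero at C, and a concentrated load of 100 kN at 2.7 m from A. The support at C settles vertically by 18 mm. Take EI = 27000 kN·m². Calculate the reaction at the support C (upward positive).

Remove the prop at C; the released (primary) structure is a cantilever built in at A.
Downward deflection at the released point C due to the loads:
  point load 77 at a = 2.25: Pa²(3L − a)/(6EI) = 2485/EI
  triangular load, peak 41.8 at the fixed end: w₀L⁴/(30EI) = 46280/EI
  point load 100 at a = 2.7: Pa²(3L − a)/(6EI) = 4593/EI
  δ_0 = 53357/EI
Flexibility coefficient — unit upward force at C: δ_{CC} = L³/(3EI) = 820.1/EI.
With EI = 27000 kN·m²: δ_0 = 1.9762 m and δ_{CC} = 0.030375 m/kN.
Compatibility — the beam at C must follow the support down by 0.018 m: δ_0 − R_C·δ_{CC} = 0.018, so R_C = (1.9762 − 0.018)/0.030375 = 64.47 kN.

R_C = 64.47 kN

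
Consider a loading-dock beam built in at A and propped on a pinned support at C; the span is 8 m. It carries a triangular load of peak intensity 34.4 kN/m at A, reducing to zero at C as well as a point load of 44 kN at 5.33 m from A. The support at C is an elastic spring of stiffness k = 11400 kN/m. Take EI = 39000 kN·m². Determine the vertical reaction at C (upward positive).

Remove the prop at C; the released (primary) structure is a cantilever built in at A.
Primary-structure tip deflection at C by superposition:
  triangular load, peak 34.4 at the fixed end: w₀L⁴/(30EI) = 4697/EI
  point load 44 at a = 5.33: Pa²(3L − a)/(6EI) = 3890/EI
  δ_0 = 8586/EI
Flexibility coefficient — unit upward force at C: δ_{CC} = L³/(3EI) = 170.7/EI.
With EI = 39000 kN·m²: δ_0 = 0.22016 m and δ_{CC} = 0.004376 m/kN.
Compatibility — the spring shortens by R_C/k under the reaction it provides: δ_0 − R_C·δ_{CC} = R_C/k. With 1/k = 0.000088 m/kN, R_C = δ_0 / (δ_{CC} + 1/k) = 0.22016 / (0.004376 + 0.000088) = 49.32 kN.

R_C = 49.32 kN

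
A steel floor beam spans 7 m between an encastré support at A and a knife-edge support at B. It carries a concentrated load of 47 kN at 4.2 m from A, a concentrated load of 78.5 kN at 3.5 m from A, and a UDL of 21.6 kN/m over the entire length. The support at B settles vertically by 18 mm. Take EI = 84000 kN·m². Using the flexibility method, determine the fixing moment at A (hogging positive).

Remove the prop at B; the released (primary) structure is a cantilever built in at A.
Deflection at B on the released cantilever, summing each load's contribution:
  point load 47 at a = 4.2: Pa²(3L − a)/(6EI) = 2321/EI
  point load 78.5 at a = 3.5: Pa²(3L − a)/(6EI) = 2805/EI
  UDL 21.6: wL⁴/(8EI) = 6483/EI
  δ_0 = 11609/EI
Flexibility coefficient — unit upward force at B: δ_{BB} = L³/(3EI) = 114.3/EI.
With EI = 84000 kN·m²: δ_0 = 0.1382 m and δ_{BB} = 0.001361 m/kN.
Compatibility — the beam at B must follow the support down by 0.018 m: δ_0 − R_B·δ_{BB} = 0.018, so R_B = (0.1382 − 0.018)/0.001361 = 88.31 kN.
Moment equilibrium about A: M_A = Σ(load moments about A) − R_B·L = 1001 − 88.31×7 = 383.2 kN·m.

M_A = 383.2 kN·m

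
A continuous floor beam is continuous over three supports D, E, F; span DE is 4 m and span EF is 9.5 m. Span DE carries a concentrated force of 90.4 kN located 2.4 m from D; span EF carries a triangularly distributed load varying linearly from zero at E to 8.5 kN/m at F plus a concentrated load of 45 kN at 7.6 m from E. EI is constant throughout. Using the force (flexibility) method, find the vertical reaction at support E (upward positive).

R_E = 105.5 kN

Take M_E as the redundant. Released structure: two simple spans DE and EF with a hinge at E.
Discontinuity in slope at E on the released structure — sum the simple-span end rotations:
  span DE: point load 90.4 at a = 2.4: Pab(L + a)/(6LEI) = 92.57/EI
  span EF: triangular load, peak 8.5: 7w₀L³/(360EI) = 141.7/EI
  span EF: point load 45 at a = 7.6: Pab(L + b)/(6LEI) = 130/EI
  relative rotation θ_0 = (92.57 + 271.7)/EI = 364.2/EI
A unit hogging moment at E produces rotation L₁/(3EI) + L₂/(3EI) = 4.5/EI.
Compatibility: M_E·(L₁+L₂)/(3EI) = θ_0, giving M_E = 80.94 kN·m (hogging).
Span DE, ΣM about D with M_E applied at E: R_E^{DE}·4 = 217 + 80.94, so R_E^{DE} = 74.48 kN and R_D = 90.4 − 74.48 = 15.92 kN.
Span EF, ΣM about F: R_E^{EF}·9.5 = 213.4 + 80.94, so R_E^{EF} = 30.98 kN and R_F = 85.38 − 30.98 = 54.4 kN.
R_E = 74.48 + 30.98 = 105.5 kN.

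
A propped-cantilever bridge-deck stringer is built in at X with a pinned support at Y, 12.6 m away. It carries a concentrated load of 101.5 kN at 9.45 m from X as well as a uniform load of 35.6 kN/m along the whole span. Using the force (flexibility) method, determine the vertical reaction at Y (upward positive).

Release the roller at Y. Primary structure: cantilever fixed at X.
Free-end deflection of the primary structure under the applied loading (downward +):
  point load 101.5 at a = 9.45: Pa²(3L − a)/(6EI) = 42828/EI
  UDL 35.6: wL⁴/(8EI) = 112161/EI
  δ_0 = 154989/EI
Tip deflection under a unit load at Y: L³/(3EI) = 666.8/EI.
The prop prevents deflection at Y: R_Y = δ_0/δ_{YY} = 154989/666.8 = 232.4 kN.

R_Y = 232.4 kN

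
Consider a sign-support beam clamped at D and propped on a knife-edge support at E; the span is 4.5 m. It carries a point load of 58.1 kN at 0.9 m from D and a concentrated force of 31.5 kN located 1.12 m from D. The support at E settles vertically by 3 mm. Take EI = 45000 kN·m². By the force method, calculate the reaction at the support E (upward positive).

R_E = 1.493 kN

Release the roller at E. Primary structure: cantilever fixed at D.
Downward deflection at the released point E due to the loads:
  point load 58.1 at a = 0.9: Pa²(3L − a)/(6EI) = 98.83/EI
  point load 31.5 at a = 1.12: Pa²(3L − a)/(6EI) = 81.53/EI
  δ_0 = 180.4/EI
Tip deflection under a unit load at E: L³/(3EI) = 30.38/EI.
With EI = 45000 kN·m²: δ_0 = 0.004008 m and δ_{EE} = 0.000675 m/kN.
Compatibility — the beam at E must follow the support down by 0.003 m: δ_0 − R_E·δ_{EE} = 0.003, so R_E = (0.004008 − 0.003)/0.000675 = 1.493 kN.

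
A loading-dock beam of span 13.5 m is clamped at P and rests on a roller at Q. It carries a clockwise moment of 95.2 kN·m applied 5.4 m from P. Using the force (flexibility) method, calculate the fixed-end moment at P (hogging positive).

M_P = 3.808 kN·m

Release the roller at Q. Primary structure: cantilever fixed at P.
Primary-structure tip deflection at Q by superposition:
  clockwise couple 95.2 at a = 5.4: M₀a(2L − a)/(2EI) = 5552/EI
Flexibility coefficient — unit upward force at Q: δ_{QQ} = L³/(3EI) = 820.1/EI.
Compatibility at Q: δ_0 − R_Q·δ_{QQ} = 0, so R_Q = 5552/820.1 = 6.77 kN.
Moment equilibrium about P: M_P = Σ(load moments about P) − R_Q·L = 95.2 − 6.77×13.5 = 3.808 kN·m.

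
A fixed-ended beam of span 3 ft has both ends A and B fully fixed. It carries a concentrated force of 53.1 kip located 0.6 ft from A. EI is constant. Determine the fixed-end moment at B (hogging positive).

M_B = 5.098 kip·ft

Take the two fixed-end moments M_A, M_B as redundants; the released structure is the simple span AB.
End rotations of the released simple span under the applied load (×1/EI):
  at A: point load 53.1 at a = 0.6: Pab(L + b)/(6LEI) = 22.94/EI
  at B: point load 53.1 at a = 0.6: Pab(L + a)/(6LEI) = 15.29/EI
  θ_A0 = 22.94/EI,  θ_B0 = 15.29/EI
Flexibility coefficients: a unit moment at one end gives L/(3EI) there and L/(6EI) at the far end, so f₁₁ = f₂₂ = 1/EI and f₁₂ = f₂₁ = 0.5/EI.
Compatibility — zero rotation at each built-in end:
  1 M_A + 0.5 M_B = 22.94
  0.5 M_A + 1 M_B = 15.29
Solving the pair gives M_A = 20.39 kip·ft and M_B = 5.098 kip·ft (hogging).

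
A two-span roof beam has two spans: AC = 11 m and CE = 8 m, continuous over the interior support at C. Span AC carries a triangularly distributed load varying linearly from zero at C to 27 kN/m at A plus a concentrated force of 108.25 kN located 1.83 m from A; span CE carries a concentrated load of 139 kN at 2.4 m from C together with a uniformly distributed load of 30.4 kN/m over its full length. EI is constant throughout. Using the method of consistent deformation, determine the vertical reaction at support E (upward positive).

R_E = 119.3 kN

Release continuity at C by inserting a hinge; the redundant is the internal moment M_C. The primary structure is two simply-supported spans AC and CE.
End slopes at the hinge C, treating each span as simply supported:
  span AC: triangular load, peak 27: 7w₀L³/(360EI) = 698.8/EI
  span AC: point load 108.25 at a = 1.83: Pab(L + a)/(6LEI) = 353.1/EI
  span CE: point load 139 at a = 2.4: Pab(L + b)/(6LEI) = 529.3/EI
  span CE: UDL 30.4: wL³/(24EI) = 648.5/EI
  relative rotation θ_0 = (1052 + 1178)/EI = 2230/EI
A unit hogging moment at C produces rotation L₁/(3EI) + L₂/(3EI) = 6.333/EI.
Slope continuity at C: θ_0 = M_C·6.333/EI, so M_C = 2230/6.333 = 352.1 kN·m (hogging).
Span CE, ΣM about E: R_C^{CE}·8 = 1751 + 352.1, so R_C^{CE} = 262.9 kN and R_E = 382.2 − 262.9 = 119.3 kN.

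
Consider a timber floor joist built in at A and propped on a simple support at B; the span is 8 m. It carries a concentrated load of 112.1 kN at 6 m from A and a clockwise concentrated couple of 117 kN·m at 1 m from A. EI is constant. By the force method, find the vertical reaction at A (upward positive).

R_A = 36.02 kN

Remove the prop at B; the released (primary) structure is a cantilever built in at A.
Free-end deflection of the primary structure under the applied loading (downward +):
  point load 112.1 at a = 6: Pa²(3L − a)/(6EI) = 12107/EI
  clockwise couple 117 at a = 1: M₀a(2L − a)/(2EI) = 877.5/EI
  δ_0 = 12984/EI
Tip deflection under a unit load at B: L³/(3EI) = 170.7/EI.
The prop prevents deflection at B: R_B = δ_0/δ_{BB} = 12984/170.7 = 76.08 kN.
Vertical equilibrium: R_A = ΣP − R_B = 112.1 − 76.08 = 36.02 kN.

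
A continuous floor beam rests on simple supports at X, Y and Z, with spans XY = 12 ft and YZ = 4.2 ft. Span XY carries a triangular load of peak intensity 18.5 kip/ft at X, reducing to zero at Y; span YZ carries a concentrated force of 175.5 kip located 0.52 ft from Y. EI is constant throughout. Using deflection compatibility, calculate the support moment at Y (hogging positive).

Take M_Y as the redundant. Released structure: two simple spans XY and YZ with a hinge at Y.
Rotations at Y on the released spans (each span's end-slope, ×1/EI):
  span XY: triangular load, peak 18.5: 7w₀L³/(360EI) = 621.6/EI
  span YZ: point load 175.5 at a = 0.52: Pab(L + b)/(6LEI) = 105/EI
  relative rotation θ_0 = (621.6 + 105)/EI = 726.6/EI
A unit hogging moment at Y produces rotation L₁/(3EI) + L₂/(3EI) = 5.4/EI.
Compatibility: M_Y·(L₁+L₂)/(3EI) = θ_0, giving M_Y = 134.6 kip·ft (hogging).

M_Y = 134.6 kip·ft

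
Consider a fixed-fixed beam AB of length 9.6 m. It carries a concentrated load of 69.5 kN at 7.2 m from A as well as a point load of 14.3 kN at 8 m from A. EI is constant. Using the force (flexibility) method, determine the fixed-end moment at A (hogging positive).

M_A = 34.45 kN·m

Release both end moments; the primary structure is a simply-supported span AB with redundants M_A and M_B.
On the primary (simply-supported) span, the end slopes from the loading are:
  at A: point load 69.5 at a = 7.2: Pab(L + b)/(6LEI) = 250.2/EI
  at B: point load 69.5 at a = 7.2: Pab(L + a)/(6LEI) = 350.3/EI
  at A: point load 14.3 at a = 8: Pab(L + b)/(6LEI) = 35.59/EI
  at B: point load 14.3 at a = 8: Pab(L + a)/(6LEI) = 55.93/EI
  θ_A0 = 285.8/EI,  θ_B0 = 406.2/EI
Flexibility coefficients: a unit moment at one end gives L/(3EI) there and L/(6EI) at the far end, so f₁₁ = f₂₂ = 3.2/EI and f₁₂ = f₂₁ = 1.6/EI.
Compatibility — zero rotation at each built-in end:
  3.2 M_A + 1.6 M_B = 285.8
  1.6 M_A + 3.2 M_B = 406.2
Solving the pair gives M_A = 34.45 kN·m and M_B = 109.7 kN·m (hogging).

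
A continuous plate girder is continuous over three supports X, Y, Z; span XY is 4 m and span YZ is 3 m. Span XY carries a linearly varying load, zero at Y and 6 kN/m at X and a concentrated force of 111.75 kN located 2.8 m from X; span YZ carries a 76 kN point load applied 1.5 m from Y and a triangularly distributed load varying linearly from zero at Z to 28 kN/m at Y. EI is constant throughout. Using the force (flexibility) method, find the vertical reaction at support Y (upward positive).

R_Y = 191.6 kN

Release continuity at Y by inserting a hinge; the redundant is the internal moment M_Y. The primary structure is two simply-supported spans XY and YZ.
End slopes at the hinge Y, treating each span as simply supported:
  span XY: triangular load, peak 6: 7w₀L³/(360EI) = 7.467/EI
  span XY: point load 111.75 at a = 2.8: Pab(L + a)/(6LEI) = 106.4/EI
  span YZ: point load 76 at a = 1.5: Pab(L + b)/(6LEI) = 42.75/EI
  span YZ: triangular load, peak 28: w₀L³/(45EI) = 16.8/EI
  relative rotation θ_0 = (113.9 + 59.55)/EI = 173.4/EI
A unit hogging moment at Y produces rotation L₁/(3EI) + L₂/(3EI) = 2.333/EI.
Slope continuity at Y: θ_0 = M_Y·2.333/EI, so M_Y = 173.4/2.333 = 74.32 kN·m (hogging).
Span XY, ΣM about X with M_Y applied at Y: R_Y^{XY}·4 = 328.9 + 74.32, so R_Y^{XY} = 100.8 kN and R_X = 123.8 − 100.8 = 22.95 kN.
Span YZ, ΣM about Z: R_Y^{YZ}·3 = 198 + 74.32, so R_Y^{YZ} = 90.77 kN and R_Z = 118 − 90.77 = 27.23 kN.
R_Y = 100.8 + 90.77 = 191.6 kN.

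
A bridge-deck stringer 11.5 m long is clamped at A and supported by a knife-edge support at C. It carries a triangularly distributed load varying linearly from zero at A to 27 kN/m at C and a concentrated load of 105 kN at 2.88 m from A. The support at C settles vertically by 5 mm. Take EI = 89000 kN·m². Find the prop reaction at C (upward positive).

R_C = 93.56 kN

Choose R_C as the redundant. The primary structure is the cantilever fixed at A.
Free-end deflection of the primary structure under the applied loading (downward +):
  triangular load, peak 27 at the free end: 11w₀L⁴/(120EI) = 43288/EI
  point load 105 at a = 2.88: Pa²(3L − a)/(6EI) = 4590/EI
  δ_0 = 47878/EI
Tip deflection under a unit load at C: L³/(3EI) = 507/EI.
With EI = 89000 kN·m²: δ_0 = 0.53795 m and δ_{CC} = 0.005696 m/kN.
Compatibility — the beam at C must follow the support down by 0.005 m: δ_0 − R_C·δ_{CC} = 0.005, so R_C = (0.53795 − 0.005)/0.005696 = 93.56 kN.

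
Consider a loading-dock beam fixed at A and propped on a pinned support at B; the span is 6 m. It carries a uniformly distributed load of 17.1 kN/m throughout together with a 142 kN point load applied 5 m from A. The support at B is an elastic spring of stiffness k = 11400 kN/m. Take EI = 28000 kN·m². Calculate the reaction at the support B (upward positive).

R_B = 140.5 kN

Remove the prop at B; the released (primary) structure is a cantilever built in at A.
Primary-structure tip deflection at B by superposition:
  UDL 17.1: wL⁴/(8EI) = 2770/EI
  point load 142 at a = 5: Pa²(3L − a)/(6EI) = 7692/EI
  δ_0 = 10462/EI
Tip deflection under a unit load at B: L³/(3EI) = 72/EI.
With EI = 28000 kN·m²: δ_0 = 0.37364 m and δ_{BB} = 0.002571 m/kN.
Compatibility — the spring shortens by R_B/k under the reaction it provides: δ_0 − R_B·δ_{BB} = R_B/k. With 1/k = 0.000088 m/kN, R_B = δ_0 / (δ_{BB} + 1/k) = 0.37364 / (0.002571 + 0.000088) = 140.5 kN.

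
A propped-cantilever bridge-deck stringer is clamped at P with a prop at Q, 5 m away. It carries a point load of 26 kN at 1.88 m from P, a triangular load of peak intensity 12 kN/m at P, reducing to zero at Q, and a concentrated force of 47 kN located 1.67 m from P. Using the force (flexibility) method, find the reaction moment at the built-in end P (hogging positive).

M_P = 88.31 kN·m

Release the roller at Q. Primary structure: cantilever fixed at P.
Free-end deflection of the primary structure under the applied loading (downward +):
  point load 26 at a = 1.88: Pa²(3L − a)/(6EI) = 200.9/EI
  triangular load, peak 12 at the fixed end: w₀L⁴/(30EI) = 250/EI
  point load 47 at a = 1.67: Pa²(3L − a)/(6EI) = 291.2/EI
  δ_0 = 742.2/EI
Flexibility coefficient — unit upward force at Q: δ_{QQ} = L³/(3EI) = 41.67/EI.
The prop prevents deflection at Q: R_Q = δ_0/δ_{QQ} = 742.2/41.67 = 17.81 kN.
Moment equilibrium about P: M_P = Σ(load moments about P) − R_Q·L = 177.4 − 17.81×5 = 88.31 kN·m.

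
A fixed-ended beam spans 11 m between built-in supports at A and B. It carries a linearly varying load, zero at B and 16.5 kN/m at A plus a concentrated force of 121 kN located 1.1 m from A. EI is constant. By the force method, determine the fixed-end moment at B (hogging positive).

Take the two fixed-end moments M_A, M_B as redundants; the released structure is the simple span AB.
End rotations of the released simple span under the applied load (×1/EI):
  at A: triangular load, peak 16.5: w₀L³/(45EI) = 488/EI
  at B: triangular load, peak 16.5: 7w₀L³/(360EI) = 427/EI
  at A: point load 121 at a = 1.1: Pab(L + b)/(6LEI) = 417.3/EI
  at B: point load 121 at a = 1.1: Pab(L + a)/(6LEI) = 241.6/EI
  θ_A0 = 905.3/EI,  θ_B0 = 668.6/EI
Flexibility coefficients: a unit moment at one end gives L/(3EI) there and L/(6EI) at the far end, so f₁₁ = f₂₂ = 3.667/EI and f₁₂ = f₂₁ = 1.833/EI.
Compatibility — zero rotation at each built-in end:
  3.667 M_A + 1.833 M_B = 905.3
  1.833 M_A + 3.667 M_B = 668.6
Solving the pair gives M_A = 207.6 kN·m and M_B = 78.53 kN·m (hogging).

M_B = 78.53 kN·m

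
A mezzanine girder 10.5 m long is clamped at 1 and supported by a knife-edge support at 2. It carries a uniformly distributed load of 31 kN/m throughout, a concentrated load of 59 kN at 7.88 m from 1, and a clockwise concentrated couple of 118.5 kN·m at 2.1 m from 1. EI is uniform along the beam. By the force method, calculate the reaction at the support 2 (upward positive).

Remove the prop at 2; the released (primary) structure is a cantilever built in at 1.
Free-end deflection of the primary structure under the applied loading (downward +):
  UDL 31: wL⁴/(8EI) = 47101/EI
  point load 59 at a = 7.88: Pa²(3L − a)/(6EI) = 14422/EI
  clockwise couple 118.5 at a = 2.1: M₀a(2L − a)/(2EI) = 2352/EI
  δ_0 = 63875/EI
Tip deflection under a unit load at 2: L³/(3EI) = 385.9/EI.
Compatibility at 2: δ_0 − R_2·δ_{22} = 0, so R_2 = 63875/385.9 = 165.5 kN.

R_2 = 165.5 kN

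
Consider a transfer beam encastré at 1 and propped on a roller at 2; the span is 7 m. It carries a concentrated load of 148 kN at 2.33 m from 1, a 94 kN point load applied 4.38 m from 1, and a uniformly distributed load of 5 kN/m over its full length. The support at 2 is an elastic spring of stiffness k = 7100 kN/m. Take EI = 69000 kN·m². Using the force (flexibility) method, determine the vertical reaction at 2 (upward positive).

R_2 = 72.52 kN

Release the roller at 2. Primary structure: cantilever fixed at 1.
Free-end deflection of the primary structure under the applied loading (downward +):
  point load 148 at a = 2.33: Pa²(3L − a)/(6EI) = 2500/EI
  point load 94 at a = 4.38: Pa²(3L − a)/(6EI) = 4995/EI
  UDL 5: wL⁴/(8EI) = 1501/EI
  δ_0 = 8996/EI
Tip deflection under a unit load at 2: L³/(3EI) = 114.3/EI.
With EI = 69000 kN·m²: δ_0 = 0.13038 m and δ_{22} = 0.001657 m/kN.
Compatibility — the spring shortens by R_2/k under the reaction it provides: δ_0 − R_2·δ_{22} = R_2/k. With 1/k = 0.000141 m/kN, R_2 = δ_0 / (δ_{22} + 1/k) = 0.13038 / (0.001657 + 0.000141) = 72.52 kN.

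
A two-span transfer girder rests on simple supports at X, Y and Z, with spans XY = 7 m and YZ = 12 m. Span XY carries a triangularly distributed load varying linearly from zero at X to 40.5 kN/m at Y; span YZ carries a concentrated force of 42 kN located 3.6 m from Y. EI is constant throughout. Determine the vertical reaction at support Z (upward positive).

Release continuity at Y by inserting a hinge; the redundant is the internal moment M_Y. The primary structure is two simply-supported spans XY and YZ.
End slopes at the hinge Y, treating each span as simply supported:
  span XY: triangular load, peak 40.5: w₀L³/(45EI) = 308.7/EI
  span YZ: point load 42 at a = 3.6: Pab(L + b)/(6LEI) = 359.9/EI
  relative rotation θ_0 = (308.7 + 359.9)/EI = 668.6/EI
A unit hogging moment at Y produces rotation L₁/(3EI) + L₂/(3EI) = 6.333/EI.
Slope continuity at Y: θ_0 = M_Y·6.333/EI, so M_Y = 668.6/6.333 = 105.6 kN·m (hogging).
Span YZ, ΣM about Z: R_Y^{YZ}·12 = 352.8 + 105.6, so R_Y^{YZ} = 38.2 kN and R_Z = 42 − 38.2 = 3.803 kN.

R_Z = 3.803 kN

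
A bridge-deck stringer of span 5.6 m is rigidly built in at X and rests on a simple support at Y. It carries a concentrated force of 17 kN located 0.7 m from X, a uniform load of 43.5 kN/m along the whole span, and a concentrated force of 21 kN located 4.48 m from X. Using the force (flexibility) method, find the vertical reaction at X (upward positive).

Remove the prop at Y; the released (primary) structure is a cantilever built in at X.
Deflection at Y on the released cantilever, summing each load's contribution:
  point load 17 at a = 0.7: Pa²(3L − a)/(6EI) = 22.35/EI
  UDL 43.5: wL⁴/(8EI) = 5348/EI
  point load 21 at a = 4.48: Pa²(3L − a)/(6EI) = 865.4/EI
  δ_0 = 6235/EI
Flexibility coefficient — unit upward force at Y: δ_{YY} = L³/(3EI) = 58.54/EI.
Compatibility at Y: δ_0 − R_Y·δ_{YY} = 0, so R_Y = 6235/58.54 = 106.5 kN.
Vertical equilibrium: R_X = ΣP − R_Y = 281.6 − 106.5 = 175.1 kN.

R_X = 175.1 kN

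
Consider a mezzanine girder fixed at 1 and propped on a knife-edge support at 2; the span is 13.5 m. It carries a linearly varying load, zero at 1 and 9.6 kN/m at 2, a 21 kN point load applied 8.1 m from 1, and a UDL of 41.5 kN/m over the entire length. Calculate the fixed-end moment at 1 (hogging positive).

M_1 = 1095 kN·m

Release the roller at 2. Primary structure: cantilever fixed at 1.
Free-end deflection of the primary structure under the applied loading (downward +):
  triangular load, peak 9.6 at the free end: 11w₀L⁴/(120EI) = 29229/EI
  point load 21 at a = 8.1: Pa²(3L − a)/(6EI) = 7440/EI
  UDL 41.5: wL⁴/(8EI) = 172303/EI
  δ_0 = 208973/EI
Tip deflection under a unit load at 2: L³/(3EI) = 820.1/EI.
The prop prevents deflection at 2: R_2 = δ_0/δ_{22} = 208973/820.1 = 254.8 kN.
Moment equilibrium about 1: M_1 = Σ(load moments about 1) − R_2·L = 4535 − 254.8×13.5 = 1095 kN·m.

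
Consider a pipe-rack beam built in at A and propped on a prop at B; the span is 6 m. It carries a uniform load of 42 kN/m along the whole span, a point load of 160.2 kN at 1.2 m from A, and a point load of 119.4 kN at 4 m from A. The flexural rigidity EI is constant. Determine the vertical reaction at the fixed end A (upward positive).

Release the roller at B. Primary structure: cantilever fixed at A.
Free-end deflection of the primary structure under the applied loading (downward +):
  UDL 42: wL⁴/(8EI) = 6804/EI
  point load 160.2 at a = 1.2: Pa²(3L − a)/(6EI) = 645.9/EI
  point load 119.4 at a = 4: Pa²(3L − a)/(6EI) = 4458/EI
  δ_0 = 11908/EI
Tip deflection under a unit load at B: L³/(3EI) = 72/EI.
The prop prevents deflection at B: R_B = δ_0/δ_{BB} = 11908/72 = 165.4 kN.
Vertical equilibrium: R_A = ΣP − R_B = 531.6 − 165.4 = 366.2 kN.

R_A = 366.2 kN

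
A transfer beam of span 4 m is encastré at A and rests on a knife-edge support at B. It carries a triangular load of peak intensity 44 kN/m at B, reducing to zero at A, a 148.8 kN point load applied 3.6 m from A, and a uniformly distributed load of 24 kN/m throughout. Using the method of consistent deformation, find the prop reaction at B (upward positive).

Take the reaction at B as the redundant and release it; the primary structure is a cantilever fixed at A.
Primary-structure tip deflection at B by superposition:
  triangular load, peak 44 at the free end: 11w₀L⁴/(120EI) = 1033/EI
  point load 148.8 at a = 3.6: Pa²(3L − a)/(6EI) = 2700/EI
  UDL 24: wL⁴/(8EI) = 768/EI
  δ_0 = 4500/EI
Tip deflection under a unit load at B: L³/(3EI) = 21.33/EI.
Compatibility at B: δ_0 − R_B·δ_{BB} = 0, so R_B = 4500/21.33 = 211 kN.

R_B = 211 kN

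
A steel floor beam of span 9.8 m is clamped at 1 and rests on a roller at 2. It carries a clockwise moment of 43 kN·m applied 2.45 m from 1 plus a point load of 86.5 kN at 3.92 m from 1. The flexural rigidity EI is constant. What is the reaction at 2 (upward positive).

Choose R_2 as the redundant. The primary structure is the cantilever fixed at 1.
Deflection at 2 on the released cantilever, summing each load's contribution:
  clockwise couple 43 at a = 2.45: M₀a(2L − a)/(2EI) = 903.4/EI
  point load 86.5 at a = 3.92: Pa²(3L − a)/(6EI) = 5645/EI
  δ_0 = 6548/EI
Tip deflection under a unit load at 2: L³/(3EI) = 313.7/EI.
Compatibility at 2: δ_0 − R_2·δ_{22} = 0, so R_2 = 6548/313.7 = 20.87 kN.

R_2 = 20.87 kN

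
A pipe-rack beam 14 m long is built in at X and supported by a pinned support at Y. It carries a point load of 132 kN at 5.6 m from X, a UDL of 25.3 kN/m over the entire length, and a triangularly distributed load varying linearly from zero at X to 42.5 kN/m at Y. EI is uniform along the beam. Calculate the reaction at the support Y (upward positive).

R_Y = 323.9 kN

Release the roller at Y. Primary structure: cantilever fixed at X.
Primary-structure tip deflection at Y by superposition:
  point load 132 at a = 5.6: Pa²(3L − a)/(6EI) = 25113/EI
  UDL 25.3: wL⁴/(8EI) = 121491/EI
  triangular load, peak 42.5 at the free end: 11w₀L⁴/(120EI) = 149662/EI
  δ_0 = 296266/EI
Tip deflection under a unit load at Y: L³/(3EI) = 914.7/EI.
The prop prevents deflection at Y: R_Y = δ_0/δ_{YY} = 296266/914.7 = 323.9 kN.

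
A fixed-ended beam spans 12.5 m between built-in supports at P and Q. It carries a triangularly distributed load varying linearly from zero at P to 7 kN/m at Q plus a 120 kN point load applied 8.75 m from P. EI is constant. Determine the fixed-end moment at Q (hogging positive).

M_Q = 275.2 kN·m

Release both end moments; the primary structure is a simply-supported span PQ with redundants M_P and M_Q.
End rotations of the released simple span under the applied load (×1/EI):
  at P: triangular load, peak 7: 7w₀L³/(360EI) = 265.8/EI
  at Q: triangular load, peak 7: w₀L³/(45EI) = 303.8/EI
  at P: point load 120 at a = 8.75: Pab(L + b)/(6LEI) = 853.1/EI
  at Q: point load 120 at a = 8.75: Pab(L + a)/(6LEI) = 1116/EI
  θ_P0 = 1119/EI,  θ_Q0 = 1419/EI
Flexibility coefficients: a unit moment at one end gives L/(3EI) there and L/(6EI) at the far end, so f₁₁ = f₂₂ = 4.167/EI and f₁₂ = f₂₁ = 2.083/EI.
Compatibility — zero rotation at each built-in end:
  4.167 M_P + 2.083 M_Q = 1119
  2.083 M_P + 4.167 M_Q = 1419
Solving the pair gives M_P = 131 kN·m and M_Q = 275.2 kN·m (hogging).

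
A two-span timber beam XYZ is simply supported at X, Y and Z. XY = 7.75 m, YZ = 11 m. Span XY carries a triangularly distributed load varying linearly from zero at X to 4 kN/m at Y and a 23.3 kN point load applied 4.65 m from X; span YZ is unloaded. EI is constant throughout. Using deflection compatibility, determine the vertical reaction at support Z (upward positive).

R_Z = -1.905 kN

Insert a hinge at Y; M_Y is the redundant, and each span becomes simply supported.
Rotations at Y on the released spans (each span's end-slope, ×1/EI):
  span XY: triangular load, peak 4: w₀L³/(45EI) = 41.38/EI
  span XY: point load 23.3 at a = 4.65: Pab(L + a)/(6LEI) = 89.57/EI
  relative rotation θ_0 = (130.9 + 0)/EI = 130.9/EI
A unit hogging moment at Y produces rotation L₁/(3EI) + L₂/(3EI) = 6.25/EI.
Slope continuity at Y: θ_0 = M_Y·6.25/EI, so M_Y = 130.9/6.25 = 20.95 kN·m (hogging).
Span YZ, ΣM about Z: R_Y^{YZ}·11 = 0 + 20.95, so R_Y^{YZ} = 1.905 kN and R_Z = 0 − 1.905 = -1.905 kN.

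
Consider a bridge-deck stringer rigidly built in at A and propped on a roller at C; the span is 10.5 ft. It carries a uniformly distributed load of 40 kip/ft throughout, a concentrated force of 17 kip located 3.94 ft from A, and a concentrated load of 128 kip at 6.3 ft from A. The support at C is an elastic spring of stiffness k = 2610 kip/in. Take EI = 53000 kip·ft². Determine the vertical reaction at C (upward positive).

Release the roller at C. Primary structure: cantilever fixed at A.
Downward deflection at the released point C due to the loads:
  UDL 40: wL⁴/(8EI) = 60775/EI
  point load 17 at a = 3.94: Pa²(3L − a)/(6EI) = 1212/EI
  point load 128 at a = 6.3: Pa²(3L − a)/(6EI) = 21337/EI
  δ_0 = 83325/EI
Flexibility coefficient — unit upward force at C: δ_{CC} = L³/(3EI) = 385.9/EI.
With EI = 53000 kip·ft²: δ_0 = 1.5722 ft and δ_{CC} = 0.007281 ft/kip.
Compatibility — the spring shortens by R_C/k under the reaction it provides: δ_0 − R_C·δ_{CC} = R_C/k. With 1/k = 1/(2610×12) ft/kip = 0.000032 ft/kip, R_C = δ_0 / (δ_{CC} + 1/k) = 1.5722 / (0.007281 + 0.000032) = 215 kip.

R_C = 215 kip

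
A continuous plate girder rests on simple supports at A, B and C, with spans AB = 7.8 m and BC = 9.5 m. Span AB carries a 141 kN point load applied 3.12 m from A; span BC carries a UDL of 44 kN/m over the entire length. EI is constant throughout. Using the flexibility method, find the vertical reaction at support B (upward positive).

R_B = 348.5 kN

Take M_B as the redundant. Released structure: two simple spans AB and BC with a hinge at B.
Discontinuity in slope at B on the released structure — sum the simple-span end rotations:
  span AB: point load 141 at a = 3.12: Pab(L + a)/(6LEI) = 480.4/EI
  span BC: UDL 44: wL³/(24EI) = 1572/EI
  relative rotation θ_0 = (480.4 + 1572)/EI = 2052/EI
A unit hogging moment at B produces rotation L₁/(3EI) + L₂/(3EI) = 5.767/EI.
Compatibility: M_B·(L₁+L₂)/(3EI) = θ_0, giving M_B = 355.9 kN·m (hogging).
Span AB, ΣM about A with M_B applied at B: R_B^{AB}·7.8 = 439.9 + 355.9, so R_B^{AB} = 102 kN and R_A = 141 − 102 = 38.97 kN.
Span BC, ΣM about C: R_B^{BC}·9.5 = 1986 + 355.9, so R_B^{BC} = 246.5 kN and R_C = 418 − 246.5 = 171.5 kN.
R_B = 102 + 246.5 = 348.5 kN.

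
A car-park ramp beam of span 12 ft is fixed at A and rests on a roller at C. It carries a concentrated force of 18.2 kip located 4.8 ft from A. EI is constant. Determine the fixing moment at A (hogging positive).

Release the roller at C. Primary structure: cantilever fixed at A.
Downward deflection at the released point C due to the loads:
  point load 18.2 at a = 4.8: Pa²(3L − a)/(6EI) = 2181/EI
Flexibility coefficient — unit upward force at C: δ_{CC} = L³/(3EI) = 576/EI.
Compatibility at C: δ_0 − R_C·δ_{CC} = 0, so R_C = 2181/576 = 3.786 kip.
Moment equilibrium about A: M_A = Σ(load moments about A) − R_C·L = 87.36 − 3.786×12 = 41.93 kip·ft.

M_A = 41.93 kip·ft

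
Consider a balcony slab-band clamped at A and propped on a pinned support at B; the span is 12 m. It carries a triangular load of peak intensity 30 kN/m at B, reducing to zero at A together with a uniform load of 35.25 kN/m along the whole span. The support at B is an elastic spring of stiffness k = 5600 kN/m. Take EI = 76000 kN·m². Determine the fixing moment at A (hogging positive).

M_A = 957.7 kN·m

Take the reaction at B as the redundant and release it; the primary structure is a cantilever fixed at A.
Downward deflection at the released point B due to the loads:
  triangular load, peak 30 at the free end: 11w₀L⁴/(120EI) = 57024/EI
  UDL 35.25: wL⁴/(8EI) = 91368/EI
  δ_0 = 148392/EI
Flexibility coefficient — unit upward force at B: δ_{BB} = L³/(3EI) = 576/EI.
With EI = 76000 kN·m²: δ_0 = 1.9525 m and δ_{BB} = 0.007579 m/kN.
Compatibility — the spring shortens by R_B/k under the reaction it provides: δ_0 − R_B·δ_{BB} = R_B/k. With 1/k = 0.000179 m/kN, R_B = δ_0 / (δ_{BB} + 1/k) = 1.9525 / (0.007579 + 0.000179) = 251.7 kN.
Moment equilibrium about A: M_A = Σ(load moments about A) − R_B·L = 3978 − 251.7×12 = 957.7 kN·m.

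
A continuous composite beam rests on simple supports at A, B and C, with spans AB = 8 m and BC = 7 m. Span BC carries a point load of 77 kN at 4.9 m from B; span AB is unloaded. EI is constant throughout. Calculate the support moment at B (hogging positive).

Insert a hinge at B; M_B is the redundant, and each span becomes simply supported.
End slopes at the hinge B, treating each span as simply supported:
  span BC: point load 77 at a = 4.9: Pab(L + b)/(6LEI) = 171.7/EI
  relative rotation θ_0 = (0 + 171.7)/EI = 171.7/EI
A unit hogging moment at B produces rotation L₁/(3EI) + L₂/(3EI) = 5/EI.
Slope continuity at B: θ_0 = M_B·5/EI, so M_B = 171.7/5 = 34.33 kN·m (hogging).

M_B = 34.33 kN·m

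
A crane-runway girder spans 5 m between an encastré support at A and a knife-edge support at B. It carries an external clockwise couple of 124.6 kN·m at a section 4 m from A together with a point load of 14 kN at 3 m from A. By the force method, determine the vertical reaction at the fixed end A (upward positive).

Release the roller at B. Primary structure: cantilever fixed at A.
Primary-structure tip deflection at B by superposition:
  clockwise couple 124.6 at a = 4: M₀a(2L − a)/(2EI) = 1495/EI
  point load 14 at a = 3: Pa²(3L − a)/(6EI) = 252/EI
  δ_0 = 1747/EI
Tip deflection under a unit load at B: L³/(3EI) = 41.67/EI.
Compatibility at B: δ_0 − R_B·δ_{BB} = 0, so R_B = 1747/41.67 = 41.93 kN.
Vertical equilibrium: R_A = ΣP − R_B = 14 − 41.93 = -27.93 kN.

R_A = -27.93 kN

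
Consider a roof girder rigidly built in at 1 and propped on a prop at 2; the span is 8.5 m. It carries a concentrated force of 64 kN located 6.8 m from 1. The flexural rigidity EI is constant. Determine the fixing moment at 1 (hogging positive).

M_1 = 52.22 kN·m

Take the reaction at 2 as the redundant and release it; the primary structure is a cantilever fixed at 1.
Primary-structure tip deflection at 2 by superposition:
  point load 64 at a = 6.8: Pa²(3L − a)/(6EI) = 9223/EI
Tip deflection under a unit load at 2: L³/(3EI) = 204.7/EI.
Compatibility at 2: δ_0 − R_2·δ_{22} = 0, so R_2 = 9223/204.7 = 45.06 kN.
Moment equilibrium about 1: M_1 = Σ(load moments about 1) − R_2·L = 435.2 − 45.06×8.5 = 52.22 kN·m.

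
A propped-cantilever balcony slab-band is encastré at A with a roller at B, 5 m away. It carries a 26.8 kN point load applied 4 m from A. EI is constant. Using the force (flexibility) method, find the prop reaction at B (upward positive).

R_B = 18.87 kN

Take the reaction at B as the redundant and release it; the primary structure is a cantilever fixed at A.
Primary-structure tip deflection at B by superposition:
  point load 26.8 at a = 4: Pa²(3L − a)/(6EI) = 786.1/EI
Flexibility coefficient — unit upward force at B: δ_{BB} = L³/(3EI) = 41.67/EI.
Compatibility at B: δ_0 − R_B·δ_{BB} = 0, so R_B = 786.1/41.67 = 18.87 kN.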